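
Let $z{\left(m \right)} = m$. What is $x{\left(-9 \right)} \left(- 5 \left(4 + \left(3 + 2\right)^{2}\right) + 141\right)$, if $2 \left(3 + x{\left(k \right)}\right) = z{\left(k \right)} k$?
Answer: $-150$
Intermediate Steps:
$x{\left(k \right)} = -3 + \frac{k^{2}}{2}$ ($x{\left(k \right)} = -3 + \frac{k k}{2} = -3 + \frac{k^{2}}{2}$)
$x{\left(-9 \right)} \left(- 5 \left(4 + \left(3 + 2\right)^{2}\right) + 141\right) = \left(-3 + \frac{\left(-9\right)^{2}}{2}\right) \left(- 5 \left(4 + \left(3 + 2\right)^{2}\right) + 141\right) = \left(-3 + \frac{1}{2} \cdot 81\right) \left(- 5 \left(4 + 5^{2}\right) + 141\right) = \left(-3 + \frac{81}{2}\right) \left(- 5 \left(4 + 25\right) + 141\right) = \frac{75 \left(\left(-5\right) 29 + 141\right)}{2} = \frac{75 \left(-145 + 141\right)}{2} = \frac{75}{2} \left(-4\right) = -150$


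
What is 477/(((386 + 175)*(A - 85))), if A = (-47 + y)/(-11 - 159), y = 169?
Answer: -795/80146 ≈ -0.0099194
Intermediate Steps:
A = -61/85 (A = (-47 + 169)/(-11 - 159) = 122/(-170) = 122*(-1/170) = -61/85 ≈ -0.71765)
477/(((386 + 175)*(A - 85))) = 477/(((386 + 175)*(-61/85 - 85))) = 477/((561*(-7286/85))) = 477/(-240438/5) = 477*(-5/240438) = -795/80146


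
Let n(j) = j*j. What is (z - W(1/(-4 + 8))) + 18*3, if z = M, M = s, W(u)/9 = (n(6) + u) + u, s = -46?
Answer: -641/2 ≈ -320.50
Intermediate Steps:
n(j) = j²
W(u) = 324 + 18*u (W(u) = 9*((6² + u) + u) = 9*((36 + u) + u) = 9*(36 + 2*u) = 324 + 18*u)
M = -46
z = -46
(z - W(1/(-4 + 8))) + 18*3 = (-46 - (324 + 18/(-4 + 8))) + 18*3 = (-46 - (324 + 18/4)) + 54 = (-46 - (324 + 18*(¼))) + 54 = (-46 - (324 + 9/2)) + 54 = (-46 - 1*657/2) + 54 = (-46 - 657/2) + 54 = -749/2 + 54 = -641/2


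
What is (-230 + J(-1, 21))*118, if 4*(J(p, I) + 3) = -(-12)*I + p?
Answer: -40179/2 ≈ -20090.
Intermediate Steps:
J(p, I) = -3 + 3*I + p/4 (J(p, I) = -3 + (-(-12)*I + p)/4 = -3 + (12*I + p)/4 = -3 + (p + 12*I)/4 = -3 + (3*I + p/4) = -3 + 3*I + p/4)
(-230 + J(-1, 21))*118 = (-230 + (-3 + 3*21 + (¼)*(-1)))*118 = (-230 + (-3 + 63 - ¼))*118 = (-230 + 239/4)*118 = -681/4*118 = -40179/2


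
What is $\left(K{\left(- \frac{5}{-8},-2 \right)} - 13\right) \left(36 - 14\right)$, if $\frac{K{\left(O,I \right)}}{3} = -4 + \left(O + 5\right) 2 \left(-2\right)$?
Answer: $-2035$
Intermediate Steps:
$K{\left(O,I \right)} = -72 - 12 O$ ($K{\left(O,I \right)} = 3 \left(-4 + \left(O + 5\right) 2 \left(-2\right)\right) = 3 \left(-4 + \left(5 + O\right) 2 \left(-2\right)\right) = 3 \left(-4 + \left(10 + 2 O\right) \left(-2\right)\right) = 3 \left(-4 - \left(20 + 4 O\right)\right) = 3 \left(-24 - 4 O\right) = -72 - 12 O$)
$\left(K{\left(- \frac{5}{-8},-2 \right)} - 13\right) \left(36 - 14\right) = \left(\left(-72 - 12 \left(- \frac{5}{-8}\right)\right) - 13\right) \left(36 - 14\right) = \left(\left(-72 - 12 \left(\left(-5\right) \left(- \frac{1}{8}\right)\right)\right) - 13\right) 22 = \left(\left(-72 - \frac{15}{2}\right) - 13\right) 22 = \left(- \frac{159}{2} - 13\right) 22 = \left(- \frac{185}{2}\right) 22 = -2035$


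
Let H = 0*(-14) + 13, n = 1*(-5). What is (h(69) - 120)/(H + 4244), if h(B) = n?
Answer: -125/4257 ≈ -0.029363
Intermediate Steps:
n = -5
h(B) = -5
H = 13 (H = 0 + 13 = 13)
(h(69) - 120)/(H + 4244) = (-5 - 120)/(13 + 4244) = -125/4257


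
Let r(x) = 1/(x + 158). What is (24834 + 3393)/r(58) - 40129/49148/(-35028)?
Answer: 10496382899804737/1721556144 ≈ 6.0970e+6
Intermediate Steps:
r(x) = 1/(158 + x)
(24834 + 3393)/r(58) - 40129/49148/(-35028) = (24834 + 3393)/(1/(158 + 58)) - 40129/49148/(-35028) = 28227/(1/216) - 40129*1/49148*(-1/35028) = 28227/(1/216) - 40129/49148*(-1/35028) = 28227*216 + 40129/1721556144 = 6097032 + 40129/1721556144 = 10496382899804737/1721556144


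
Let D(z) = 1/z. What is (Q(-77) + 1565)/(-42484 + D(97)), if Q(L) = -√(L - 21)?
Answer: -151805/4120947 + 679*I*√2/4120947 ≈ -0.036837 + 0.00023302*I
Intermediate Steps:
Q(L) = -√(-21 + L)
(Q(-77) + 1565)/(-42484 + D(97)) = (-√(-21 - 77) + 1565)/(-42484 + 1/97) = (-√(-98) + 1565)/(-42484 + 1/97) = (-7*I*√2 + 1565)/(-4120947/97) = (-7*I*√2 + 1565)*(-97/4120947) = (1565 - 7*I*√2)*(-97/4120947) = -151805/4120947 + 679*I*√2/4120947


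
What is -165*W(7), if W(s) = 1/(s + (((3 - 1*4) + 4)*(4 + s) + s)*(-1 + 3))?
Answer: -55/29 ≈ -1.8966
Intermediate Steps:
W(s) = 1/(24 + 9*s) (W(s) = 1/(s + (((3 - 4) + 4)*(4 + s) + s)*2) = 1/(s + ((-1 + 4)*(4 + s) + s)*2) = 1/(s + (3*(4 + s) + s)*2) = 1/(s + ((12 + 3*s) + s)*2) = 1/(s + (12 + 4*s)*2) = 1/(s + (24 + 8*s)) = 1/(24 + 9*s))
-165*W(7) = -55/(8 + 3*7) = -55/(8 + 21) = -55/29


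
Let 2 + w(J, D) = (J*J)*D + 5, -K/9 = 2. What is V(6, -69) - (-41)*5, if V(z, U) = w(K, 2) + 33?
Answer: 889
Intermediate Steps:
K = -18 (K = -9*2 = -18)
w(J, D) = 3 + D*J² (w(J, D) = -2 + ((J*J)*D + 5) = -2 + (J²*D + 5) = -2 + (D*J² + 5) = -2 + (5 + D*J²) = 3 + D*J²)
V(z, U) = 684 (V(z, U) = (3 + 2*(-18)²) + 33 = (3 + 2*324) + 33 = (3 + 648) + 33 = 651 + 33 = 684)
V(6, -69) - (-41)*5 = 684 - (-41)*5 = 684 - 1*(-205) = 684 + 205 = 889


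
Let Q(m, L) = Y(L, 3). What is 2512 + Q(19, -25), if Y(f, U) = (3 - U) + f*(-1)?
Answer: 2537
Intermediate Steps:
Y(f, U) = 3 - U - f (Y(f, U) = (3 - U) - f = 3 - U - f)
Q(m, L) = -L (Q(m, L) = 3 - 1*3 - L = 3 - 3 - L = -L)
2512 + Q(19, -25) = 2512 - 1*(-25) = 2512 + 25 = 2537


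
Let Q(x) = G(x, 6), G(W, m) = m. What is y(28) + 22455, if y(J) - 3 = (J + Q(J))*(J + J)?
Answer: 24362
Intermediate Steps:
Q(x) = 6
y(J) = 3 + 2*J*(6 + J) (y(J) = 3 + (J + 6)*(J + J) = 3 + (6 + J)*(2*J) = 3 + 2*J*(6 + J))
y(28) + 22455 = (3 + 2*28**2 + 12*28) + 22455 = (3 + 2*784 + 336) + 22455 = (3 + 1568 + 336) + 22455 = 1907 + 22455 = 24362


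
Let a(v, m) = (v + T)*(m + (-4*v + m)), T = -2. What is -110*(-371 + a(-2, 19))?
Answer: 61050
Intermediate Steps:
a(v, m) = (-2 + v)*(-4*v + 2*m) (a(v, m) = (v - 2)*(m + (-4*v + m)) = (-2 + v)*(m + (m - 4*v)) = (-2 + v)*(-4*v + 2*m))
-110*(-371 + a(-2, 19)) = -110*(-371 + (-4*19 - 4*(-2)² + 8*(-2) + 2*19*(-2))) = -110*(-371 + (-76 - 4*4 - 16 - 76)) = -110*(-371 + (-76 - 16 - 16 - 76)) = -110*(-371 - 184) = -110*(-555) = 61050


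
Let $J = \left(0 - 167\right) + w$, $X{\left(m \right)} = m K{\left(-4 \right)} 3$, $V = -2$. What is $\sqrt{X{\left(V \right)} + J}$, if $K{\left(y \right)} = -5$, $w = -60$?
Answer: $i \sqrt{197} \approx 14.036 i$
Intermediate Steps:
$X{\left(m \right)} = - 15 m$ ($X{\left(m \right)} = m \left(-5\right) 3 = - 5 m 3 = - 15 m$)
$J = -227$ ($J = \left(0 - 167\right) - 60 = -167 - 60 = -227$)
$\sqrt{X{\left(V \right)} + J} = \sqrt{\left(-15\right) \left(-2\right) - 227} = \sqrt{30 - 227} = \sqrt{-197} = i \sqrt{197}$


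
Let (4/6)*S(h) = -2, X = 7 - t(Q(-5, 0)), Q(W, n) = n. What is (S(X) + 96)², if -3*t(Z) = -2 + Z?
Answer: 8649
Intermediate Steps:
t(Z) = ⅔ - Z/3 (t(Z) = -(-2 + Z)/3 = ⅔ - Z/3)
X = 19/3 (X = 7 - (⅔ - ⅓*0) = 7 - (⅔ + 0) = 7 - 1*⅔ = 7 - ⅔ = 19/3 ≈ 6.3333)
S(h) = -3 (S(h) = (3/2)*(-2) = -3)
(S(X) + 96)² = (-3 + 96)² = 93² = 8649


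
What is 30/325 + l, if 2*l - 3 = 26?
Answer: 1897/130 ≈ 14.592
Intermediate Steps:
l = 29/2 (l = 3/2 + (½)*26 = 3/2 + 13 = 29/2 ≈ 14.500)
30/325 + l = 30/325 + 29/2 = 30*(1/325) + 29/2 = 6/65 + 29/2 = 1897/130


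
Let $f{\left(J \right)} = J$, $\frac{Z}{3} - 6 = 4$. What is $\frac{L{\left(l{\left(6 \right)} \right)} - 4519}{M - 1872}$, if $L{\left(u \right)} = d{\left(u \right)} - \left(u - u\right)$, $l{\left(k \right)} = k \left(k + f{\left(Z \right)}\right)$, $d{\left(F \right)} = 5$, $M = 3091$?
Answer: $- \frac{4514}{1219} \approx -3.703$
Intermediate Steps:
$Z = 30$ ($Z = 18 + 3 \cdot 4 = 18 + 12 = 30$)
$l{\left(k \right)} = k \left(30 + k\right)$ ($l{\left(k \right)} = k \left(k + 30\right) = k \left(30 + k\right)$)
$L{\left(u \right)} = 5$ ($L{\left(u \right)} = 5 - \left(u - u\right) = 5 - 0 = 5 + 0 = 5$)
$\frac{L{\left(l{\left(6 \right)} \right)} - 4519}{M - 1872} = \frac{5 - 4519}{3091 - 1872} = - \frac{4514}{1219}$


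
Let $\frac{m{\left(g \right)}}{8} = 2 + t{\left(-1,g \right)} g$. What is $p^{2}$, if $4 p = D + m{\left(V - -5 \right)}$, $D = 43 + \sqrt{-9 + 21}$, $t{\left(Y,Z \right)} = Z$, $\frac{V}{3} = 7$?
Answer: $\frac{29888101}{16} + \frac{5467 \sqrt{3}}{4} \approx 1.8704 \cdot 10^{6}$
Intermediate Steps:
$V = 21$ ($V = 3 \cdot 7 = 21$)
$m{\left(g \right)} = 16 + 8 g^{2}$ ($m{\left(g \right)} = 8 \left(2 + g g\right) = 8 \left(2 + g^{2}\right) = 16 + 8 g^{2}$)
$D = 43 + 2 \sqrt{3}$ ($D = 43 + \sqrt{12} = 43 + 2 \sqrt{3} \approx 46.464$)
$p = \frac{5467}{4} + \frac{\sqrt{3}}{2}$ ($p = \frac{\left(43 + 2 \sqrt{3}\right) + \left(16 + 8 \left(21 - -5\right)^{2}\right)}{4} = \frac{\left(43 + 2 \sqrt{3}\right) + \left(16 + 8 \left(21 + 5\right)^{2}\right)}{4} = \frac{\left(43 + 2 \sqrt{3}\right) + \left(16 + 8 \cdot 26^{2}\right)}{4} = \frac{\left(43 + 2 \sqrt{3}\right) + \left(16 + 8 \cdot 676\right)}{4} = \frac{\left(43 + 2 \sqrt{3}\right) + \left(16 + 5408\right)}{4} = \frac{\left(43 + 2 \sqrt{3}\right) + 5424}{4} = \frac{5467 + 2 \sqrt{3}}{4} = \frac{5467}{4} + \frac{\sqrt{3}}{2} \approx 1367.6$)
$p^{2} = \left(\frac{5467}{4} + \frac{\sqrt{3}}{2}\right)^{2}$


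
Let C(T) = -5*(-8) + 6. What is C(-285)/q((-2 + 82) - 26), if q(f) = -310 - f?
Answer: -23/182 ≈ -0.12637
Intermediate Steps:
C(T) = 46 (C(T) = 40 + 6 = 46)
C(-285)/q((-2 + 82) - 26) = 46/(-310 - ((-2 + 82) - 26)) = 46/(-310 - (80 - 26)) = 46/(-310 - 1*54) = 46/(-310 - 54) = 46/(-364) = 46*(-1/364) = -23/182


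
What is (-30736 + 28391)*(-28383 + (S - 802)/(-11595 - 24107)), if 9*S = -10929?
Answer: 7128761422405/107106 ≈ 6.6558e+7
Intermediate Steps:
S = -3643/3 (S = (1/9)*(-10929) = -3643/3 ≈ -1214.3)
(-30736 + 28391)*(-28383 + (S - 802)/(-11595 - 24107)) = (-30736 + 28391)*(-28383 + (-3643/3 - 802)/(-11595 - 24107)) = -2345*(-28383 - 6049/3/(-35702)) = -2345*(-28383 - 6049/3*(-1/35702)) = -2345*(-28383 + 6049/107106) = -2345*(-3039983549/107106) = 7128761422405/107106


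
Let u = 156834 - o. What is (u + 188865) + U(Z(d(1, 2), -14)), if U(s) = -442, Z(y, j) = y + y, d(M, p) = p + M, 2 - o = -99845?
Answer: 245410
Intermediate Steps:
o = 99847 (o = 2 - 1*(-99845) = 2 + 99845 = 99847)
d(M, p) = M + p
Z(y, j) = 2*y
u = 56987 (u = 156834 - 1*99847 = 156834 - 99847 = 56987)
(u + 188865) + U(Z(d(1, 2), -14)) = (56987 + 188865) - 442 = 245852 - 442 = 245410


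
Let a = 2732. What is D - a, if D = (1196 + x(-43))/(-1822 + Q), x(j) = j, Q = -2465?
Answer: -11713237/4287 ≈ -2732.3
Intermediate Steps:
D = -1153/4287 (D = (1196 - 43)/(-1822 - 2465) = 1153/(-4287) = 1153*(-1/4287) = -1153/4287 ≈ -0.26895)
D - a = -1153/4287 - 1*2732 = -1153/4287 - 2732 = -11713237/4287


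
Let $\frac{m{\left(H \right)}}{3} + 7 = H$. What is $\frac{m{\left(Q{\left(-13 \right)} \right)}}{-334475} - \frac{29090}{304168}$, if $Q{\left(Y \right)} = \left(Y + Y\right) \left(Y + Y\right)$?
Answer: $- \frac{5170171463}{50868295900} \approx -0.10164$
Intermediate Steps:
$Q{\left(Y \right)} = 4 Y^{2}$ ($Q{\left(Y \right)} = 2 Y 2 Y = 4 Y^{2}$)
$m{\left(H \right)} = -21 + 3 H$
$\frac{m{\left(Q{\left(-13 \right)} \right)}}{-334475} - \frac{29090}{304168} = \frac{-21 + 3 \cdot 4 \left(-13\right)^{2}}{-334475} - \frac{29090}{304168} = \left(-21 + 3 \cdot 4 \cdot 169\right) \left(- \frac{1}{334475}\right) - \frac{14545}{152084} = \left(-21 + 3 \cdot 676\right) \left(- \frac{1}{334475}\right) - \frac{14545}{152084} = \left(-21 + 2028\right) \left(- \frac{1}{334475}\right) - \frac{14545}{152084} = 2007 \left(- \frac{1}{334475}\right) - \frac{14545}{152084} = - \frac{2007}{334475} - \frac{14545}{152084} = - \frac{5170171463}{50868295900}$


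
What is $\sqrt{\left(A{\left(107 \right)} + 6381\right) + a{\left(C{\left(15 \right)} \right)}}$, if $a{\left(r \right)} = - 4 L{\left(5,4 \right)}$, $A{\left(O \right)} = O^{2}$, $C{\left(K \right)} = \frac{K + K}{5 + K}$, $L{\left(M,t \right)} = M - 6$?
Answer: $\sqrt{17834} \approx 133.54$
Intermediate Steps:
$L{\left(M,t \right)} = -6 + M$ ($L{\left(M,t \right)} = M - 6 = -6 + M$)
$C{\left(K \right)} = \frac{2 K}{5 + K}$
$a{\left(r \right)} = 4$ ($a{\left(r \right)} = - 4 \left(-6 + 5\right) = \left(-4\right) \left(-1\right) = 4$)
$\sqrt{\left(A{\left(107 \right)} + 6381\right) + a{\left(C{\left(15 \right)} \right)}} = \sqrt{\left(107^{2} + 6381\right) + 4} = \sqrt{\left(11449 + 6381\right) + 4} = \sqrt{17830 + 4} = \sqrt{17834}$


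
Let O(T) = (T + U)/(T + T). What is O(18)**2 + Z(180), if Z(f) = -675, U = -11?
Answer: -874751/1296 ≈ -674.96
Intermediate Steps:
O(T) = (-11 + T)/(2*T) (O(T) = (T - 11)/(T + T) = (-11 + T)/((2*T)) = (-11 + T)*(1/(2*T)) = (-11 + T)/(2*T))
O(18)**2 + Z(180) = ((1/2)*(-11 + 18)/18)**2 - 675 = ((1/2)*(1/18)*7)**2 - 675 = (7/36)**2 - 675 = 49/1296 - 675 = -874751/1296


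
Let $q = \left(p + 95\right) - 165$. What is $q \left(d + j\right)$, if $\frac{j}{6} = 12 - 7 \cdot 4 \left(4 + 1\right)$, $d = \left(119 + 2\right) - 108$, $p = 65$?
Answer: $3775$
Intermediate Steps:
$d = 13$ ($d = 121 - 108 = 13$)
$q = -5$ ($q = \left(65 + 95\right) - 165 = 160 - 165 = -5$)
$j = -768$ ($j = 6 \left(12 - 7 \cdot 4 \left(4 + 1\right)\right) = 6 \left(12 - 7 \cdot 4 \cdot 5\right) = 6 \left(12 - 140\right) = 6 \left(-128\right) = -768$)
$q \left(d + j\right) = - 5 \left(13 - 768\right) = \left(-5\right) \left(-755\right) = 3775$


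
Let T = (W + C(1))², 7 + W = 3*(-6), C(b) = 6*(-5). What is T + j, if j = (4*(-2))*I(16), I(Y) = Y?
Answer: 2897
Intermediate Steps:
C(b) = -30
W = -25 (W = -7 + 3*(-6) = -7 - 18 = -25)
j = -128 (j = (4*(-2))*16 = -8*16 = -128)
T = 3025 (T = (-25 - 30)² = (-55)² = 3025)
T + j = 3025 - 128 = 2897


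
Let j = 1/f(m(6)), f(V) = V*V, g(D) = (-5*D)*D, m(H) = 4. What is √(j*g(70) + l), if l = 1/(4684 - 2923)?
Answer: I*√18994359081/3522 ≈ 39.131*I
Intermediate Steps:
g(D) = -5*D²
l = 1/1761 ≈ 0.00056786
f(V) = V²
j = 1/16 (j = 1/(4²) = 1/16 ≈ 0.062500)
√(j*g(70) + l) = √((-5*70²)/16 + 1/1761) = √((-5*4900)/16 + 1/1761) = √((1/16)*(-24500) + 1/1761) = √(-6125/4 + 1/1761) = √(-10786121/7044) = I*√18994359081/3522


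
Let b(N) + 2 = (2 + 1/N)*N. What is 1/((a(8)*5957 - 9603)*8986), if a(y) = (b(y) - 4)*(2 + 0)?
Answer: 1/1091358686 ≈ 9.1629e-10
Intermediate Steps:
b(N) = -2 + N*(2 + 1/N) (b(N) = -2 + (2 + 1/N)*N = -2 + N*(2 + 1/N))
a(y) = -10 + 4*y (a(y) = ((-1 + 2*y) - 4)*(2 + 0) = (-5 + 2*y)*2 = -10 + 4*y)
1/((a(8)*5957 - 9603)*8986) = 1/((-10 + 4*8)*5957 - 9603*8986) = (1/8986)/((-10 + 32)*5957 - 9603) = (1/8986)/(22*5957 - 9603) = (1/8986)/(131054 - 9603) = (1/8986)/121451 = (1/121451)*(1/8986) = 1/1091358686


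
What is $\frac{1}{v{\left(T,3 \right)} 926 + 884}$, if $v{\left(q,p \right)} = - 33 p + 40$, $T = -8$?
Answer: $- \frac{1}{53750} \approx -1.8605 \cdot 10^{-5}$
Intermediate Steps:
$v{\left(q,p \right)} = 40 - 33 p$
$\frac{1}{v{\left(T,3 \right)} 926 + 884} = \frac{1}{\left(40 - 99\right) 926 + 884} = \frac{1}{\left(-59\right) 926 + 884} = \frac{1}{-54634 + 884} = \frac{1}{-53750} = - \frac{1}{53750}$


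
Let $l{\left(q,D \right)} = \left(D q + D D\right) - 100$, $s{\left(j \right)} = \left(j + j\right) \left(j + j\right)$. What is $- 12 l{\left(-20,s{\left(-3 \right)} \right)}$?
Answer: $-5712$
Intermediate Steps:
$s{\left(j \right)} = 4 j^{2}$ ($s{\left(j \right)} = 2 j 2 j = 4 j^{2}$)
$l{\left(q,D \right)} = -100 + D^{2} + D q$ ($l{\left(q,D \right)} = \left(D q + D^{2}\right) - 100 = \left(D^{2} + D q\right) - 100 = -100 + D^{2} + D q$)
$- 12 l{\left(-20,s{\left(-3 \right)} \right)} = - 12 \left(-100 + \left(4 \left(-3\right)^{2}\right)^{2} + 4 \left(-3\right)^{2} \left(-20\right)\right) = - 12 \left(-100 + \left(4 \cdot 9\right)^{2} + 4 \cdot 9 \left(-20\right)\right) = - 12 \left(-100 + 36^{2} + 36 \left(-20\right)\right) = - 12 \left(-100 + 1296 - 720\right) = \left(-12\right) 476 = -5712$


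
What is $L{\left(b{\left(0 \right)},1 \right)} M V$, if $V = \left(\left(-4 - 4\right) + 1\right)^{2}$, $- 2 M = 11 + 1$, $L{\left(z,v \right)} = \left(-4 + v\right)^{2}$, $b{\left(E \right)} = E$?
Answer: $-2646$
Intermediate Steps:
$M = -6$ ($M = - \frac{11 + 1}{2} = \left(- \frac{1}{2}\right) 12 = -6$)
$V = 49$ ($V = \left(\left(-4 - 4\right) + 1\right)^{2} = \left(-8 + 1\right)^{2} = \left(-7\right)^{2} = 49$)
$L{\left(b{\left(0 \right)},1 \right)} M V = \left(-4 + 1\right)^{2} \left(-6\right) 49 = \left(-3\right)^{2} \left(-6\right) 49 = 9 \left(-6\right) 49 = \left(-54\right) 49 = -2646$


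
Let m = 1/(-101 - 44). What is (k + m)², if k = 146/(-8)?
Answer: 112126921/336400 ≈ 333.31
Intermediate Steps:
m = -1/145 (m = 1/(-145) = -1/145 ≈ -0.0068966)
k = -73/4 (k = 146*(-⅛) = -73/4 ≈ -18.250)
(k + m)² = (-73/4 - 1/145)² = (-10589/580)² = 112126921/336400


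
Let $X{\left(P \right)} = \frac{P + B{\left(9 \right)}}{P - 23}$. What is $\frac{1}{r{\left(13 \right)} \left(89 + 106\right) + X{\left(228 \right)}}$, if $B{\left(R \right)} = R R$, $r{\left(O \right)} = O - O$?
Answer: $\frac{205}{309} \approx 0.66343$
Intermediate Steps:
$r{\left(O \right)} = 0$
$B{\left(R \right)} = R^{2}$
$X{\left(P \right)} = \frac{81 + P}{-23 + P}$ ($X{\left(P \right)} = \frac{P + 9^{2}}{P - 23} = \frac{P + 81}{-23 + P} = \frac{81 + P}{-23 + P}$)
$\frac{1}{r{\left(13 \right)} \left(89 + 106\right) + X{\left(228 \right)}} = \frac{1}{0 \left(89 + 106\right) + \frac{81 + 228}{-23 + 228}} = \frac{1}{0 \cdot 195 + \frac{1}{205} \cdot 309} = \frac{1}{0 + \frac{1}{205} \cdot 309} = \frac{1}{0 + \frac{309}{205}} = \frac{1}{\frac{309}{205}} = \frac{205}{309}$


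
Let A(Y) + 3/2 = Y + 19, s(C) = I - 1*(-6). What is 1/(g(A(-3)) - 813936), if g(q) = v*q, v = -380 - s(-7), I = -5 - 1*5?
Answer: -1/819388 ≈ -1.2204e-6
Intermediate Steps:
I = -10 (I = -5 - 5 = -10)
s(C) = -4 (s(C) = -10 - 1*(-6) = -10 + 6 = -4)
A(Y) = 35/2 + Y (A(Y) = -3/2 + (Y + 19) = -3/2 + (19 + Y) = 35/2 + Y)
v = -376 (v = -380 - 1*(-4) = -380 + 4 = -376)
g(q) = -376*q
1/(g(A(-3)) - 813936) = 1/(-376*(35/2 - 3) - 813936) = 1/(-376*29/2 - 813936) = 1/(-5452 - 813936) = 1/(-819388) = -1/819388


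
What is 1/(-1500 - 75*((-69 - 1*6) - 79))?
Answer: 1/10050 ≈ 9.9503e-5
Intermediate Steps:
1/(-1500 - 75*((-69 - 1*6) - 79)) = 1/(-1500 - 75*((-69 - 6) - 79)) = 1/(-1500 - 75*(-75 - 79)) = 1/(-1500 - 75*(-154)) = 1/(-1500 + 11550) = 1/10050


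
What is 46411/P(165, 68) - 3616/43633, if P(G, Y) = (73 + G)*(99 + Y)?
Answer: 1881329627/1734237218 ≈ 1.0848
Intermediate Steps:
46411/P(165, 68) - 3616/43633 = 46411/(7227 + 73*68 + 99*165 + 165*68) - 3616/43633 = 46411/(7227 + 4964 + 16335 + 11220) - 3616*1/43633 = 46411/39746 - 3616/43633 = 1881329627/1734237218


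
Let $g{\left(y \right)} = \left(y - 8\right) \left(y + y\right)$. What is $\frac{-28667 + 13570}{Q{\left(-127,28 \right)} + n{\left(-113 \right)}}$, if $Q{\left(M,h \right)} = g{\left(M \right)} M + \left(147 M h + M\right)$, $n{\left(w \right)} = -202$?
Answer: $\frac{15097}{4877891} \approx 0.003095$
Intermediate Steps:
$g{\left(y \right)} = 2 y \left(-8 + y\right)$ ($g{\left(y \right)} = \left(-8 + y\right) 2 y = 2 y \left(-8 + y\right)$)
$Q{\left(M,h \right)} = M + 2 M^{2} \left(-8 + M\right) + 147 M h$ ($Q{\left(M,h \right)} = 2 M \left(-8 + M\right) M + \left(147 M h + M\right) = 2 M^{2} \left(-8 + M\right) + \left(147 M h + M\right) = 2 M^{2} \left(-8 + M\right) + \left(M + 147 M h\right) = M + 2 M^{2} \left(-8 + M\right) + 147 M h$)
$\frac{-28667 + 13570}{Q{\left(-127,28 \right)} + n{\left(-113 \right)}} = \frac{-28667 + 13570}{- 127 \left(1 + 147 \cdot 28 + 2 \left(-127\right) \left(-8 - 127\right)\right) - 202} = - \frac{15097}{- 127 \left(1 + 4116 + 2 \left(-127\right) \left(-135\right)\right) - 202} = - \frac{15097}{- 127 \left(1 + 4116 + 34290\right) - 202} = - \frac{15097}{\left(-127\right) 38407 - 202} = - \frac{15097}{-4877689 - 202} = - \frac{15097}{-4877891} = \left(-15097\right) \left(- \frac{1}{4877891}\right) = \frac{15097}{4877891}$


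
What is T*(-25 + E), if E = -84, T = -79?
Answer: 8611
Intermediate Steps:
T*(-25 + E) = -79*(-25 - 84) = -79*(-109) = 8611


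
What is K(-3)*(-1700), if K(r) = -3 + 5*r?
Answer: 30600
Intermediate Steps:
K(-3)*(-1700) = (-3 + 5*(-3))*(-1700) = (-3 - 15)*(-1700) = -18*(-1700) = 30600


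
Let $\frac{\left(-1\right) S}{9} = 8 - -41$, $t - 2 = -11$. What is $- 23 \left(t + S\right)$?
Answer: $10350$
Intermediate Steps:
$t = -9$ ($t = 2 - 11 = -9$)
$S = -441$ ($S = - 9 \left(8 - -41\right) = - 9 \left(8 + 41\right) = \left(-9\right) 49 = -441$)
$- 23 \left(t + S\right) = - 23 \left(-9 - 441\right) = \left(-23\right) \left(-450\right) = 10350$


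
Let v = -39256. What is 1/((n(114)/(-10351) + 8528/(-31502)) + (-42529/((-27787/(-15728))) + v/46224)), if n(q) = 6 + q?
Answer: -26176383135392886/630154531323585775169 ≈ -4.1540e-5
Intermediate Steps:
1/((n(114)/(-10351) + 8528/(-31502)) + (-42529/((-27787/(-15728))) + v/46224)) = 1/(((6 + 114)/(-10351) + 8528/(-31502)) + (-42529/((-27787/(-15728))) - 39256/46224)) = 1/((120*(-1/10351) + 8528*(-1/31502)) + (-42529/((-27787*(-1/15728))) - 39256*1/46224)) = 1/((-120/10351 - 4264/15751) + (-42529/27787/15728 - 4907/5778)) = 1/(-46026784/163038601 + (-42529*15728/27787 - 4907/5778)) = 1/(-46026784/163038601 + (-668896112/27787 - 4907/5778)) = 1/(-46026784/163038601 - 3865018085945/160553286) = 1/(-630154531323585775169/26176383135392886) = -26176383135392886/630154531323585775169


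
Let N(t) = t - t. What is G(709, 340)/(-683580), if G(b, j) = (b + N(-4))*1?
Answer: -709/683580 ≈ -0.0010372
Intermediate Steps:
N(t) = 0
G(b, j) = b (G(b, j) = (b + 0)*1 = b*1 = b)
G(709, 340)/(-683580) = 709/(-683580) = 709*(-1/683580) = -709/683580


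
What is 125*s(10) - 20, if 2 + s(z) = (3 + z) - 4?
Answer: 855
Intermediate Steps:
s(z) = -3 + z (s(z) = -2 + ((3 + z) - 4) = -2 + (-1 + z) = -3 + z)
125*s(10) - 20 = 125*(-3 + 10) - 20 = 125*7 - 20 = 875 - 20 = 855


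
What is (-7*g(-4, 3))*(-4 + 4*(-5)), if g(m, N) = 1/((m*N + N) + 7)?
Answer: -84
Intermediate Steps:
g(m, N) = 1/(7 + N + N*m) (g(m, N) = 1/((N*m + N) + 7) = 1/((N + N*m) + 7) = 1/(7 + N + N*m))
(-7*g(-4, 3))*(-4 + 4*(-5)) = (-7/(7 + 3 + 3*(-4)))*(-4 + 4*(-5)) = (-7/(7 + 3 - 12))*(-4 - 20) = -7/(-2)*(-24) = -7*(-½)*(-24) = (7/2)*(-24) = -84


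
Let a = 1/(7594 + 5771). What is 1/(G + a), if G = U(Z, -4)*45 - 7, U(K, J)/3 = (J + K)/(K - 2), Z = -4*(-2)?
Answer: 13365/1109296 ≈ 0.012048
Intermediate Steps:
Z = 8
U(K, J) = 3*(J + K)/(-2 + K) (U(K, J) = 3*((J + K)/(K - 2)) = 3*((J + K)/(-2 + K)) = 3*(J + K)/(-2 + K))
a = 1/13365 ≈ 7.4822e-5
G = 83 (G = (3*(-4 + 8)/(-2 + 8))*45 - 7 = (3*4/6)*45 - 7 = (3*(⅙)*4)*45 - 7 = 2*45 - 7 = 90 - 7 = 83)
1/(G + a) = 1/(83 + 1/13365) = 1/(1109296/13365) = 13365/1109296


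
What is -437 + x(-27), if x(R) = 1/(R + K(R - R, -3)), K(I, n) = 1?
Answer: -11363/26 ≈ -437.04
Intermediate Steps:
x(R) = 1/(1 + R) (x(R) = 1/(R + 1) = 1/(1 + R))
-437 + x(-27) = -437 + 1/(1 - 27) = -437 + 1/(-26) = -437 - 1/26 = -11363/26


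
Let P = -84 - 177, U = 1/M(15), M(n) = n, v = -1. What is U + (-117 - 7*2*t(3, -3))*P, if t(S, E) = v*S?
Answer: 293626/15 ≈ 19575.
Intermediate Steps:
t(S, E) = -S
U = 1/15 ≈ 0.066667
P = -261
U + (-117 - 7*2*t(3, -3))*P = 1/15 + (-117 - 7*2*(-1*3))*(-261) = 1/15 + (-117 - 14*(-3))*(-261) = 1/15 + (-117 - 1*(-42))*(-261) = 1/15 + (-117 + 42)*(-261) = 1/15 - 75*(-261) = 1/15 + 19575 = 293626/15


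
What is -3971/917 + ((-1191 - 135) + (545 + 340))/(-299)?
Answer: -782932/274183 ≈ -2.8555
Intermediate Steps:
-3971/917 + ((-1191 - 135) + (545 + 340))/(-299) = -3971*1/917 + (-1326 + 885)*(-1/299) = -3971/917 - 441*(-1/299) = -3971/917 + 441/299 = -782932/274183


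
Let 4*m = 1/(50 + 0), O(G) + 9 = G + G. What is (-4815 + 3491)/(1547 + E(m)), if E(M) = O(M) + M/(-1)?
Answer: -264800/307601 ≈ -0.86086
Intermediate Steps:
O(G) = -9 + 2*G (O(G) = -9 + (G + G) = -9 + 2*G)
m = 1/200 (m = 1/(4*(50 + 0)) = (¼)/50 = (¼)*(1/50) = 1/200 ≈ 0.0050000)
E(M) = -9 + M (E(M) = (-9 + 2*M) + M/(-1) = (-9 + 2*M) + M*(-1) = (-9 + 2*M) - M = -9 + M)
(-4815 + 3491)/(1547 + E(m)) = (-4815 + 3491)/(1547 + (-9 + 1/200)) = -1324/(1547 - 1799/200) = -1324/307601/200 = -1324*200/307601 = -264800/307601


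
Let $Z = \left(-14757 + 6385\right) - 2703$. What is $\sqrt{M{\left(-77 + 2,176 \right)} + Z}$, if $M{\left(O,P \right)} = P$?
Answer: $3 i \sqrt{1211} \approx 104.4 i$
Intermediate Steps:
$Z = -11075$ ($Z = -8372 - 2703 = -11075$)
$\sqrt{M{\left(-77 + 2,176 \right)} + Z} = \sqrt{176 - 11075} = \sqrt{-10899} = 3 i \sqrt{1211}$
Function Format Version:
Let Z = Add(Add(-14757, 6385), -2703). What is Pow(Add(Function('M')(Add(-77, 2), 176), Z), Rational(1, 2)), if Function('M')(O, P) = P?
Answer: Mul(3, I, Pow(1211, Rational(1, 2))) ≈ Mul(104.40, I)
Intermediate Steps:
Z = -11075 (Z = Add(-8372, -2703) = -11075)
Pow(Add(Function('M')(Add(-77, 2), 176), Z), Rational(1, 2)) = Pow(Add(176, -11075), Rational(1, 2)) = Pow(-10899, Rational(1, 2)) = Mul(3, I, Pow(1211, Rational(1, 2)))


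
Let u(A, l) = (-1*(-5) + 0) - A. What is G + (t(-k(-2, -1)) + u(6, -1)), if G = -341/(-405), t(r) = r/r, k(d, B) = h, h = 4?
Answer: 341/405 ≈ 0.84198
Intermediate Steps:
k(d, B) = 4
u(A, l) = 5 - A (u(A, l) = (5 + 0) - A = 5 - A)
t(r) = 1
G = 341/405 (G = -341*(-1/405) = 341/405 ≈ 0.84198)
G + (t(-k(-2, -1)) + u(6, -1)) = 341/405 + (1 + (5 - 1*6)) = 341/405 + (1 + (5 - 6)) = 341/405 + (1 - 1) = 341/405 + 0 = 341/405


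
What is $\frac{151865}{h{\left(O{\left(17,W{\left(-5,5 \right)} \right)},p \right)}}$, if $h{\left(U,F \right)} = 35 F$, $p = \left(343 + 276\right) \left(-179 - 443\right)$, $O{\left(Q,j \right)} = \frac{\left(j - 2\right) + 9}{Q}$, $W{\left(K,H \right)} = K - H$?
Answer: $- \frac{4339}{385018} \approx -0.01127$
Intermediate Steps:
$O{\left(Q,j \right)} = \frac{7 + j}{Q}$ ($O{\left(Q,j \right)} = \frac{\left(-2 + j\right) + 9}{Q} = \frac{7 + j}{Q}$)
$p = -385018$ ($p = 619 \left(-622\right) = -385018$)
$\frac{151865}{h{\left(O{\left(17,W{\left(-5,5 \right)} \right)},p \right)}} = \frac{151865}{35 \left(-385018\right)} = \frac{151865}{-13475630} = 151865 \left(- \frac{1}{13475630}\right) = - \frac{4339}{385018}$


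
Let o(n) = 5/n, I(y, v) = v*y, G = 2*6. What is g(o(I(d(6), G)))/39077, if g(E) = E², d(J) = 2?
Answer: 25/22508352 ≈ 1.1107e-6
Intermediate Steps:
G = 12
g(o(I(d(6), G)))/39077 = (5/((12*2)))²/39077 = (5/24)²*(1/39077) = (25/576)*(1/39077) = 25/22508352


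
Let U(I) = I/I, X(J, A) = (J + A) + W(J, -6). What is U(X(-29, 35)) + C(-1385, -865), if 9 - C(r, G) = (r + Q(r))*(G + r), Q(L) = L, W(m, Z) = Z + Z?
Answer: -6232490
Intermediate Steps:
W(m, Z) = 2*Z
X(J, A) = -12 + A + J (X(J, A) = (J + A) + 2*(-6) = (A + J) - 12 = -12 + A + J)
U(I) = 1
C(r, G) = 9 - 2*r*(G + r) (C(r, G) = 9 - (r + r)*(G + r) = 9 - 2*r*(G + r))
U(X(-29, 35)) + C(-1385, -865) = 1 + (9 - 2*(-1385)² - 2*(-865)*(-1385)) = 1 + (9 - 2*1918225 - 2396050) = 1 + (9 - 3836450 - 2396050) = 1 - 6232491 = -6232490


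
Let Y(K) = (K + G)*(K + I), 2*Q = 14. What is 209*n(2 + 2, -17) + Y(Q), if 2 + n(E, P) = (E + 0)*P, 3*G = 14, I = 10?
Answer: -43295/3 ≈ -14432.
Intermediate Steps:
Q = 7 (Q = (½)*14 = 7)
G = 14/3 (G = (⅓)*14 = 14/3 ≈ 4.6667)
Y(K) = (10 + K)*(14/3 + K) (Y(K) = (K + 14/3)*(K + 10) = (14/3 + K)*(10 + K) = (10 + K)*(14/3 + K))
n(E, P) = -2 + E*P (n(E, P) = -2 + (E + 0)*P = -2 + E*P)
209*n(2 + 2, -17) + Y(Q) = 209*(-2 + (2 + 2)*(-17)) + (140/3 + 7² + (44/3)*7) = 209*(-2 + 4*(-17)) + (140/3 + 49 + 308/3) = 209*(-2 - 68) + 595/3 = 209*(-70) + 595/3 = -14630 + 595/3 = -43295/3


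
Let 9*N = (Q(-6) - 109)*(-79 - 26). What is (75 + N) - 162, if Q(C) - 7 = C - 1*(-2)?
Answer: 3449/3 ≈ 1149.7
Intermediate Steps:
Q(C) = 9 + C (Q(C) = 7 + (C - 1*(-2)) = 7 + (C + 2) = 7 + (2 + C) = 9 + C)
N = 3710/3 (N = (((9 - 6) - 109)*(-79 - 26))/9 = ((3 - 109)*(-105))/9 = (-106*(-105))/9 = (⅑)*11130 = 3710/3 ≈ 1236.7)
(75 + N) - 162 = (75 + 3710/3) - 162 = 3935/3 - 162 = 3449/3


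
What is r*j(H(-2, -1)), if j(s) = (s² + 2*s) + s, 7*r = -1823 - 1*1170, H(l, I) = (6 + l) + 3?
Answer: -29930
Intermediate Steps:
H(l, I) = 9 + l
r = -2993/7 (r = (-1823 - 1*1170)/7 = (-1823 - 1170)/7 = (⅐)*(-2993) = -2993/7 ≈ -427.57)
j(s) = s² + 3*s
r*j(H(-2, -1)) = -2993*(9 - 2)*(3 + (9 - 2))/7 = -2993*(3 + 7) = -2993*10 = -2993/7*70 = -29930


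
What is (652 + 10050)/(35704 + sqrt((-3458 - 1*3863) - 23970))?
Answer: 382104208/1274806907 - 10702*I*sqrt(31291)/1274806907 ≈ 0.29974 - 0.001485*I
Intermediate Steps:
(652 + 10050)/(35704 + sqrt((-3458 - 1*3863) - 23970)) = 10702/(35704 + sqrt((-3458 - 3863) - 23970)) = 10702/(35704 + sqrt(-7321 - 23970)) = 10702/(35704 + sqrt(-31291)) = 10702/(35704 + I*sqrt(31291))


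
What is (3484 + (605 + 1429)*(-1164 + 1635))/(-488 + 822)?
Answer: 480749/167 ≈ 2878.7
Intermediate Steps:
(3484 + (605 + 1429)*(-1164 + 1635))/(-488 + 822) = (3484 + 2034*471)/334 = (3484 + 958014)*(1/334) = 961498*(1/334) = 480749/167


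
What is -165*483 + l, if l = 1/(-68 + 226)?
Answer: -12591809/158 ≈ -79695.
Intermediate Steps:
l = 1/158 ≈ 0.0063291
-165*483 + l = -165*483 + 1/158 = -79695 + 1/158 = -12591809/158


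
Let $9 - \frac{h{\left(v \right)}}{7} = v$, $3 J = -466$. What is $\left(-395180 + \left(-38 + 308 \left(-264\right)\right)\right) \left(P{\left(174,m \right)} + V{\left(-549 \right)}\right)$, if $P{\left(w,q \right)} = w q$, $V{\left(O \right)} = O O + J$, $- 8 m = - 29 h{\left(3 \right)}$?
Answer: $- \frac{468529776095}{3} \approx -1.5618 \cdot 10^{11}$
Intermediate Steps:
$J = - \frac{466}{3}$ ($J = \frac{1}{3} \left(-466\right) = - \frac{466}{3} \approx -155.33$)
$h{\left(v \right)} = 63 - 7 v$
$m = \frac{609}{4}$ ($m = - \frac{\left(-29\right) \left(63 - 21\right)}{8} = - \frac{\left(-29\right) 42}{8} = \left(- \frac{1}{8}\right) \left(-1218\right) = \frac{609}{4} \approx 152.25$)
$V{\left(O \right)} = - \frac{466}{3} + O^{2}$ ($V{\left(O \right)} = O O - \frac{466}{3} = O^{2} - \frac{466}{3} = - \frac{466}{3} + O^{2}$)
$P{\left(w,q \right)} = q w$
$\left(-395180 + \left(-38 + 308 \left(-264\right)\right)\right) \left(P{\left(174,m \right)} + V{\left(-549 \right)}\right) = \left(-395180 + \left(-38 + 308 \left(-264\right)\right)\right) \left(\frac{609}{4} \cdot 174 - \left(\frac{466}{3} - \left(-549\right)^{2}\right)\right) = \left(-395180 - 81350\right) \left(\frac{52983}{2} + \left(- \frac{466}{3} + 301401\right)\right) = \left(-395180 - 81350\right) \left(\frac{52983}{2} + \frac{903737}{3}\right) = \left(-476530\right) \frac{1966423}{6} = - \frac{468529776095}{3}$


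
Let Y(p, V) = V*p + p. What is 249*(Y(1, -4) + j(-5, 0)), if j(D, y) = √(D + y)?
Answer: -747 + 249*I*√5 ≈ -747.0 + 556.78*I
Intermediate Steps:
Y(p, V) = p + V*p
249*(Y(1, -4) + j(-5, 0)) = 249*(1*(1 - 4) + √(-5 + 0)) = 249*(1*(-3) + √(-5)) = 249*(-3 + I*√5) = -747 + 249*I*√5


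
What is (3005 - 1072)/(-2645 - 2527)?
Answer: -1933/5172 ≈ -0.37374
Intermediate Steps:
(3005 - 1072)/(-2645 - 2527) = 1933/(-5172) = 1933*(-1/5172) = -1933/5172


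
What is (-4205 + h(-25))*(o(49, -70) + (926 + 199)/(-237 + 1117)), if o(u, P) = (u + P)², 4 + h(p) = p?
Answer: -164789397/88 ≈ -1.8726e+6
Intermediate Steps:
h(p) = -4 + p
o(u, P) = (P + u)²
(-4205 + h(-25))*(o(49, -70) + (926 + 199)/(-237 + 1117)) = (-4205 + (-4 - 25))*((-70 + 49)² + (926 + 199)/(-237 + 1117)) = (-4205 - 29)*((-21)² + 1125/880) = -4234*(441 + 1125*(1/880)) = -4234*(441 + 225/176) = -4234*77841/176 = -164789397/88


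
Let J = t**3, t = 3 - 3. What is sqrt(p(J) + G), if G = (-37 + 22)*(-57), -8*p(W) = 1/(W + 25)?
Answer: sqrt(341998)/20 ≈ 29.240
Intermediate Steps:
t = 0
J = 0 (J = 0**3 = 0)
p(W) = -1/(8*(25 + W)) (p(W) = -1/(8*(W + 25)) = -1/(8*(25 + W)))
G = 855 (G = -15*(-57) = 855)
sqrt(p(J) + G) = sqrt(-1/(200 + 8*0) + 855) = sqrt(-1/(200 + 0) + 855) = sqrt(-1/200 + 855) = sqrt(170999/200) = sqrt(341998)/20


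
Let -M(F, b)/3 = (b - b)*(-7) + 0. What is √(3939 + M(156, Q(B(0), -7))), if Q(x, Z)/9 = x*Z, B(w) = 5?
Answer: √3939 ≈ 62.761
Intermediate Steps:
Q(x, Z) = 9*Z*x (Q(x, Z) = 9*(x*Z) = 9*(Z*x) = 9*Z*x)
M(F, b) = 0 (M(F, b) = -3*((b - b)*(-7) + 0) = -3*(0*(-7) + 0) = -3*(0 + 0) = -3*0 = 0)
√(3939 + M(156, Q(B(0), -7))) = √(3939 + 0) = √3939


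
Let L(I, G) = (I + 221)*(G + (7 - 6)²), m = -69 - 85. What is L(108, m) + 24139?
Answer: -26198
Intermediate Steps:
m = -154
L(I, G) = (1 + G)*(221 + I) (L(I, G) = (221 + I)*(G + 1²) = (221 + I)*(G + 1) = (221 + I)*(1 + G) = (1 + G)*(221 + I))
L(108, m) + 24139 = (221 + 108 + 221*(-154) - 154*108) + 24139 = (221 + 108 - 34034 - 16632) + 24139 = -50337 + 24139 = -26198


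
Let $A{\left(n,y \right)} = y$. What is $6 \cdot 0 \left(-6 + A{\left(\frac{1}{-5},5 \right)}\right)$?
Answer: $0$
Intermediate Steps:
$6 \cdot 0 \left(-6 + A{\left(\frac{1}{-5},5 \right)}\right) = 6 \cdot 0 \left(-6 + 5\right) = 0 \left(-1\right) = 0$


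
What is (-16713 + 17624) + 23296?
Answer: 24207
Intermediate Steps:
(-16713 + 17624) + 23296 = 911 + 23296 = 24207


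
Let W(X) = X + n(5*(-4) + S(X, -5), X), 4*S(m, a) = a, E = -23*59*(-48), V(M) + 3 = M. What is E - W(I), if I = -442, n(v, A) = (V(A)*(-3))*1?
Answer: 64243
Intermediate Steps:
V(M) = -3 + M
E = 65136 (E = -1357*(-48) = 65136)
S(m, a) = a/4
n(v, A) = 9 - 3*A (n(v, A) = ((-3 + A)*(-3))*1 = (9 - 3*A)*1 = 9 - 3*A)
W(X) = 9 - 2*X (W(X) = X + (9 - 3*X) = 9 - 2*X)
E - W(I) = 65136 - (9 - 2*(-442)) = 65136 - (9 + 884) = 65136 - 1*893 = 65136 - 893 = 64243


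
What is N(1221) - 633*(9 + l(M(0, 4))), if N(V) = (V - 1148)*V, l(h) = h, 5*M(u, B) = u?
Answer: 83436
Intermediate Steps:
M(u, B) = u/5
N(V) = V*(-1148 + V) (N(V) = (-1148 + V)*V = V*(-1148 + V))
N(1221) - 633*(9 + l(M(0, 4))) = 1221*(-1148 + 1221) - 633*(9 + (⅕)*0) = 1221*73 - 633*(9 + 0) = 89133 - 633*9 = 89133 - 1*5697 = 89133 - 5697 = 83436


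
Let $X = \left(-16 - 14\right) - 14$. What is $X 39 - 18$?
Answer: $-1734$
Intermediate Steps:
$X = -44$ ($X = -30 - 14 = -44$)
$X 39 - 18 = \left(-44\right) 39 - 18 = -1716 - 18 = -1734$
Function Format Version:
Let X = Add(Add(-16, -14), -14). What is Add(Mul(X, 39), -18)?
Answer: -1734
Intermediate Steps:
X = -44 (X = Add(-30, -14) = -44)
Add(Mul(X, 39), -18) = Add(Mul(-44, 39), -18) = Add(-1716, -18) = -1734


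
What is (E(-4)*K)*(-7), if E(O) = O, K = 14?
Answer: 392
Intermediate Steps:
(E(-4)*K)*(-7) = -4*14*(-7) = -56*(-7) = 392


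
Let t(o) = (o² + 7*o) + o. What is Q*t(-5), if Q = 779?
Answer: -11685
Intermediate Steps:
t(o) = o² + 8*o
Q*t(-5) = 779*(-5*(8 - 5)) = 779*(-5*3) = 779*(-15) = -11685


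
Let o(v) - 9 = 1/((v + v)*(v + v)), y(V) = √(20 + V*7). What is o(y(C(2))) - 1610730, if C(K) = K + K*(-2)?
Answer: -38657303/24 ≈ -1.6107e+6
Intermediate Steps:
C(K) = -K (C(K) = K - 2*K = -K)
y(V) = √(20 + 7*V)
o(v) = 9 + 1/(4*v²) (o(v) = 9 + 1/((v + v)*(v + v)) = 9 + 1/((2*v)*(2*v)) = 9 + 1/(4*v²))
o(y(C(2))) - 1610730 = (9 + 1/(4*(√(20 + 7*(-1*2)))²)) - 1610730 = (9 + 1/(4*(√(20 + 7*(-2)))²)) - 1610730 = (9 + 1/(4*(√(20 - 14))²)) - 1610730 = (9 + 1/(4*(√6)²)) - 1610730 = (9 + (¼)*(⅙)) - 1610730 = (9 + 1/24) - 1610730 = 217/24 - 1610730 = -38657303/24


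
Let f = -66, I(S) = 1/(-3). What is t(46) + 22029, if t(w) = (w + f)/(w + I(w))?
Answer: 3017913/137 ≈ 22029.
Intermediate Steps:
I(S) = -⅓
t(w) = (-66 + w)/(-⅓ + w) (t(w) = (w - 66)/(w - ⅓) = (-66 + w)/(-⅓ + w))
t(46) + 22029 = 3*(-66 + 46)/(-1 + 3*46) + 22029 = 3*(-20)/(-1 + 138) + 22029 = 3*(-20)/137 + 22029 = 3*(1/137)*(-20) + 22029 = -60/137 + 22029 = 3017913/137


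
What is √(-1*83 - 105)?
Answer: 2*I*√47 ≈ 13.711*I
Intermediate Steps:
√(-1*83 - 105) = √(-83 - 105) = √(-188) = 2*I*√47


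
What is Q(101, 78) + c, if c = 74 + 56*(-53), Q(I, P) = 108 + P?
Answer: -2708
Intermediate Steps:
c = -2894 (c = 74 - 2968 = -2894)
Q(101, 78) + c = (108 + 78) - 2894 = 186 - 2894 = -2708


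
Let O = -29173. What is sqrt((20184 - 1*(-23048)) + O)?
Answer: sqrt(14059) ≈ 118.57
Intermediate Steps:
sqrt((20184 - 1*(-23048)) + O) = sqrt((20184 - 1*(-23048)) - 29173) = sqrt((20184 + 23048) - 29173) = sqrt(43232 - 29173) = sqrt(14059)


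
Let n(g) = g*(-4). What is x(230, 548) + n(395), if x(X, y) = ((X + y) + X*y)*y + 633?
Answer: 69495317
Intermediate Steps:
n(g) = -4*g
x(X, y) = 633 + y*(X + y + X*y) (x(X, y) = (X + y + X*y)*y + 633 = y*(X + y + X*y) + 633 = 633 + y*(X + y + X*y))
x(230, 548) + n(395) = (633 + 548² + 230*548 + 230*548²) - 4*395 = (633 + 300304 + 126040 + 230*300304) - 1580 = (633 + 300304 + 126040 + 69069920) - 1580 = 69496897 - 1580 = 69495317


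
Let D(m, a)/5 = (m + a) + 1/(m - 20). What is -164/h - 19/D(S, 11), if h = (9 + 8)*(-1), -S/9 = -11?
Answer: 7101103/738735 ≈ 9.6125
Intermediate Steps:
S = 99 (S = -9*(-11) = 99)
h = -17 (h = 17*(-1) = -17)
D(m, a) = 5*a + 5*m + 5/(-20 + m) (D(m, a) = 5*((m + a) + 1/(m - 20)) = 5*((a + m) + 1/(-20 + m)) = 5*(a + m + 1/(-20 + m)) = 5*a + 5*m + 5/(-20 + m))
-164/h - 19/D(S, 11) = -164/(-17) - 19*(-20 + 99)/(5*(1 + 99**2 - 20*11 - 20*99 + 11*99)) = -164*(-1/17) - 19*79/(5*(1 + 9801 - 220 - 1980 + 1089)) = 164/17 - 19/(5*(1/79)*8691) = 164/17 - 19/43455/79 = 164/17 - 19*79/43455 = 164/17 - 1501/43455 = 7101103/738735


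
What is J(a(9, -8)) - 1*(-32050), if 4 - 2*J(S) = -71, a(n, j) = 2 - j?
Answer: 64175/2 ≈ 32088.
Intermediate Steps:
J(S) = 75/2 (J(S) = 2 - ½*(-71) = 2 + 71/2 = 75/2)
J(a(9, -8)) - 1*(-32050) = 75/2 - 1*(-32050) = 75/2 + 32050 = 64175/2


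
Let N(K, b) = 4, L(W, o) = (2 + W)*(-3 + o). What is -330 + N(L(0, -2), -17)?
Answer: -326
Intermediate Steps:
L(W, o) = (-3 + o)*(2 + W)
-330 + N(L(0, -2), -17) = -330 + 4 = -326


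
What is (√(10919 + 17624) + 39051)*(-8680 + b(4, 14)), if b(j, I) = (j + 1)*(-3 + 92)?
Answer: -321584985 - 8235*√28543 ≈ -3.2298e+8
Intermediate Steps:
b(j, I) = 89 + 89*j (b(j, I) = (1 + j)*89 = 89 + 89*j)
(√(10919 + 17624) + 39051)*(-8680 + b(4, 14)) = (√(10919 + 17624) + 39051)*(-8680 + (89 + 89*4)) = (√28543 + 39051)*(-8680 + (89 + 356)) = (39051 + √28543)*(-8680 + 445) = (39051 + √28543)*(-8235) = -321584985 - 8235*√28543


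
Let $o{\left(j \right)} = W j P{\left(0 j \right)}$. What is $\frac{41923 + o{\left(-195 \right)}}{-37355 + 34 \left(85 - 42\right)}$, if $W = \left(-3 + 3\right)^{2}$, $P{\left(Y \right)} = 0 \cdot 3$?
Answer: $- \frac{41923}{35893} \approx -1.168$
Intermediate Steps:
$P{\left(Y \right)} = 0$
$W = 0$ ($W = 0^{2} = 0$)
$o{\left(j \right)} = 0$ ($o{\left(j \right)} = 0 j 0 = 0 \cdot 0 = 0$)
$\frac{41923 + o{\left(-195 \right)}}{-37355 + 34 \left(85 - 42\right)} = \frac{41923 + 0}{-37355 + 34 \left(85 - 42\right)} = \frac{41923}{-37355 + 34 \cdot 43} = \frac{41923}{-37355 + 1462} = \frac{41923}{-35893} = 41923 \left(- \frac{1}{35893}\right) = - \frac{41923}{35893}$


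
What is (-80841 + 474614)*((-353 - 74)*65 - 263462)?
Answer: -114673391741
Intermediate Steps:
(-80841 + 474614)*((-353 - 74)*65 - 263462) = 393773*(-427*65 - 263462) = 393773*(-27755 - 263462) = 393773*(-291217) = -114673391741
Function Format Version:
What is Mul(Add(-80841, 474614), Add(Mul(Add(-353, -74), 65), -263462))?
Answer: -114673391741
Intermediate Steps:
Mul(Add(-80841, 474614), Add(Mul(Add(-353, -74), 65), -263462)) = Mul(393773, Add(Mul(-427, 65), -263462)) = Mul(393773, Add(-27755, -263462)) = Mul(393773, -291217) = -114673391741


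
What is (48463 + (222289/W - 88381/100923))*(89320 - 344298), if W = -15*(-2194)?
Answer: -2280400943837644067/184520885 ≈ -1.2359e+10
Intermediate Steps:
W = 32910
(48463 + (222289/W - 88381/100923))*(89320 - 344298) = (48463 + (222289/32910 - 88381/100923))*(89320 - 344298) = (48463 + (222289*(1/32910) - 88381*1/100923))*(-254978) = (48463 + (222289/32910 - 88381/100923))*(-254978) = (48463 + 2169494893/369041770)*(-254978) = (17887040794403/369041770)*(-254978) = -2280400943837644067/184520885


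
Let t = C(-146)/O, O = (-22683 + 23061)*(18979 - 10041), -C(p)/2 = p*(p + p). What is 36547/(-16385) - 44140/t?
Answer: 152718056373512/87315665 ≈ 1.7490e+6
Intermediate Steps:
C(p) = -4*p² (C(p) = -2*p*(p + p) = -2*p*2*p = -4*p²)
O = 3378564 (O = 378*8938 = 3378564)
t = -21316/844641 (t = -4*(-146)²/3378564 = -4*21316*(1/3378564) = -85264*1/3378564 = -21316/844641 ≈ -0.025237)
36547/(-16385) - 44140/t = 36547/(-16385) - 44140/(-21316/844641) = 36547*(-1/16385) - 44140*(-844641/21316) = -36547/16385 + 9320613435/5329 = 152718056373512/87315665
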